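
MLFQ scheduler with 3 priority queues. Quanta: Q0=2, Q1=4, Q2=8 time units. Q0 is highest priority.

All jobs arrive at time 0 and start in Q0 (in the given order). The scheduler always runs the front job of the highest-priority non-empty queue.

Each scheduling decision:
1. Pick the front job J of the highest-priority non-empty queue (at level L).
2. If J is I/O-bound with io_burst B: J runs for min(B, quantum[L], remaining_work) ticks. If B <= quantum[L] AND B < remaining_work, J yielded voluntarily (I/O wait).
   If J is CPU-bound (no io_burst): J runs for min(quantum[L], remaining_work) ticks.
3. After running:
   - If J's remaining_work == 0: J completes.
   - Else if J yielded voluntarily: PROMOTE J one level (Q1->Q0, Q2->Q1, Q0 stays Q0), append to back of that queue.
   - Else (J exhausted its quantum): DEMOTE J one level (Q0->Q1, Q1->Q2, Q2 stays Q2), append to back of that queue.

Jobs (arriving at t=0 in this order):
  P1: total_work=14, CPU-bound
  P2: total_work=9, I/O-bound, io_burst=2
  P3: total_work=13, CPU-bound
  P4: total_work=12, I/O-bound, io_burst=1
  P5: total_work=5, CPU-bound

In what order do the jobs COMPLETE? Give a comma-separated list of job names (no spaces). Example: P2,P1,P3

Answer: P2,P4,P5,P1,P3

Derivation:
t=0-2: P1@Q0 runs 2, rem=12, quantum used, demote→Q1. Q0=[P2,P3,P4,P5] Q1=[P1] Q2=[]
t=2-4: P2@Q0 runs 2, rem=7, I/O yield, promote→Q0. Q0=[P3,P4,P5,P2] Q1=[P1] Q2=[]
t=4-6: P3@Q0 runs 2, rem=11, quantum used, demote→Q1. Q0=[P4,P5,P2] Q1=[P1,P3] Q2=[]
t=6-7: P4@Q0 runs 1, rem=11, I/O yield, promote→Q0. Q0=[P5,P2,P4] Q1=[P1,P3] Q2=[]
t=7-9: P5@Q0 runs 2, rem=3, quantum used, demote→Q1. Q0=[P2,P4] Q1=[P1,P3,P5] Q2=[]
t=9-11: P2@Q0 runs 2, rem=5, I/O yield, promote→Q0. Q0=[P4,P2] Q1=[P1,P3,P5] Q2=[]
t=11-12: P4@Q0 runs 1, rem=10, I/O yield, promote→Q0. Q0=[P2,P4] Q1=[P1,P3,P5] Q2=[]
t=12-14: P2@Q0 runs 2, rem=3, I/O yield, promote→Q0. Q0=[P4,P2] Q1=[P1,P3,P5] Q2=[]
t=14-15: P4@Q0 runs 1, rem=9, I/O yield, promote→Q0. Q0=[P2,P4] Q1=[P1,P3,P5] Q2=[]
t=15-17: P2@Q0 runs 2, rem=1, I/O yield, promote→Q0. Q0=[P4,P2] Q1=[P1,P3,P5] Q2=[]
t=17-18: P4@Q0 runs 1, rem=8, I/O yield, promote→Q0. Q0=[P2,P4] Q1=[P1,P3,P5] Q2=[]
t=18-19: P2@Q0 runs 1, rem=0, completes. Q0=[P4] Q1=[P1,P3,P5] Q2=[]
t=19-20: P4@Q0 runs 1, rem=7, I/O yield, promote→Q0. Q0=[P4] Q1=[P1,P3,P5] Q2=[]
t=20-21: P4@Q0 runs 1, rem=6, I/O yield, promote→Q0. Q0=[P4] Q1=[P1,P3,P5] Q2=[]
t=21-22: P4@Q0 runs 1, rem=5, I/O yield, promote→Q0. Q0=[P4] Q1=[P1,P3,P5] Q2=[]
t=22-23: P4@Q0 runs 1, rem=4, I/O yield, promote→Q0. Q0=[P4] Q1=[P1,P3,P5] Q2=[]
t=23-24: P4@Q0 runs 1, rem=3, I/O yield, promote→Q0. Q0=[P4] Q1=[P1,P3,P5] Q2=[]
t=24-25: P4@Q0 runs 1, rem=2, I/O yield, promote→Q0. Q0=[P4] Q1=[P1,P3,P5] Q2=[]
t=25-26: P4@Q0 runs 1, rem=1, I/O yield, promote→Q0. Q0=[P4] Q1=[P1,P3,P5] Q2=[]
t=26-27: P4@Q0 runs 1, rem=0, completes. Q0=[] Q1=[P1,P3,P5] Q2=[]
t=27-31: P1@Q1 runs 4, rem=8, quantum used, demote→Q2. Q0=[] Q1=[P3,P5] Q2=[P1]
t=31-35: P3@Q1 runs 4, rem=7, quantum used, demote→Q2. Q0=[] Q1=[P5] Q2=[P1,P3]
t=35-38: P5@Q1 runs 3, rem=0, completes. Q0=[] Q1=[] Q2=[P1,P3]
t=38-46: P1@Q2 runs 8, rem=0, completes. Q0=[] Q1=[] Q2=[P3]
t=46-53: P3@Q2 runs 7, rem=0, completes. Q0=[] Q1=[] Q2=[]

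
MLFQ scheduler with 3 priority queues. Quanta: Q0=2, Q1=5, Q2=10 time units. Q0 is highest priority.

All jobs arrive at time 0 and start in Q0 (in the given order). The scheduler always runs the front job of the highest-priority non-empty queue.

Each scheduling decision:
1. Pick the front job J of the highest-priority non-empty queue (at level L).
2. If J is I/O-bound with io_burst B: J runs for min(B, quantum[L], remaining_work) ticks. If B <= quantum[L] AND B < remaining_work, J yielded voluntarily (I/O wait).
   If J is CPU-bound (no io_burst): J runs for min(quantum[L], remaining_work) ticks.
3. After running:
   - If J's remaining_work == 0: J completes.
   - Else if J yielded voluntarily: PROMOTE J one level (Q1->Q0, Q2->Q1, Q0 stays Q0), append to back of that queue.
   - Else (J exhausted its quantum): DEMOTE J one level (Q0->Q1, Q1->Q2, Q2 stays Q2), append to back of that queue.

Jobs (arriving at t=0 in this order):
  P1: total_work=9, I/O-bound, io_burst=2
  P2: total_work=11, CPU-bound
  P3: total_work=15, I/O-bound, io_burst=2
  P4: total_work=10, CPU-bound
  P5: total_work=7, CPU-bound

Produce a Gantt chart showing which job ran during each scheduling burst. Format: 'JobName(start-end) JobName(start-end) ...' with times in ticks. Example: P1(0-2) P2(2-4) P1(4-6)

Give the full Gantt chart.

Answer: P1(0-2) P2(2-4) P3(4-6) P4(6-8) P5(8-10) P1(10-12) P3(12-14) P1(14-16) P3(16-18) P1(18-20) P3(20-22) P1(22-23) P3(23-25) P3(25-27) P3(27-29) P3(29-30) P2(30-35) P4(35-40) P5(40-45) P2(45-49) P4(49-52)

Derivation:
t=0-2: P1@Q0 runs 2, rem=7, I/O yield, promote→Q0. Q0=[P2,P3,P4,P5,P1] Q1=[] Q2=[]
t=2-4: P2@Q0 runs 2, rem=9, quantum used, demote→Q1. Q0=[P3,P4,P5,P1] Q1=[P2] Q2=[]
t=4-6: P3@Q0 runs 2, rem=13, I/O yield, promote→Q0. Q0=[P4,P5,P1,P3] Q1=[P2] Q2=[]
t=6-8: P4@Q0 runs 2, rem=8, quantum used, demote→Q1. Q0=[P5,P1,P3] Q1=[P2,P4] Q2=[]
t=8-10: P5@Q0 runs 2, rem=5, quantum used, demote→Q1. Q0=[P1,P3] Q1=[P2,P4,P5] Q2=[]
t=10-12: P1@Q0 runs 2, rem=5, I/O yield, promote→Q0. Q0=[P3,P1] Q1=[P2,P4,P5] Q2=[]
t=12-14: P3@Q0 runs 2, rem=11, I/O yield, promote→Q0. Q0=[P1,P3] Q1=[P2,P4,P5] Q2=[]
t=14-16: P1@Q0 runs 2, rem=3, I/O yield, promote→Q0. Q0=[P3,P1] Q1=[P2,P4,P5] Q2=[]
t=16-18: P3@Q0 runs 2, rem=9, I/O yield, promote→Q0. Q0=[P1,P3] Q1=[P2,P4,P5] Q2=[]
t=18-20: P1@Q0 runs 2, rem=1, I/O yield, promote→Q0. Q0=[P3,P1] Q1=[P2,P4,P5] Q2=[]
t=20-22: P3@Q0 runs 2, rem=7, I/O yield, promote→Q0. Q0=[P1,P3] Q1=[P2,P4,P5] Q2=[]
t=22-23: P1@Q0 runs 1, rem=0, completes. Q0=[P3] Q1=[P2,P4,P5] Q2=[]
t=23-25: P3@Q0 runs 2, rem=5, I/O yield, promote→Q0. Q0=[P3] Q1=[P2,P4,P5] Q2=[]
t=25-27: P3@Q0 runs 2, rem=3, I/O yield, promote→Q0. Q0=[P3] Q1=[P2,P4,P5] Q2=[]
t=27-29: P3@Q0 runs 2, rem=1, I/O yield, promote→Q0. Q0=[P3] Q1=[P2,P4,P5] Q2=[]
t=29-30: P3@Q0 runs 1, rem=0, completes. Q0=[] Q1=[P2,P4,P5] Q2=[]
t=30-35: P2@Q1 runs 5, rem=4, quantum used, demote→Q2. Q0=[] Q1=[P4,P5] Q2=[P2]
t=35-40: P4@Q1 runs 5, rem=3, quantum used, demote→Q2. Q0=[] Q1=[P5] Q2=[P2,P4]
t=40-45: P5@Q1 runs 5, rem=0, completes. Q0=[] Q1=[] Q2=[P2,P4]
t=45-49: P2@Q2 runs 4, rem=0, completes. Q0=[] Q1=[] Q2=[P4]
t=49-52: P4@Q2 runs 3, rem=0, completes. Q0=[] Q1=[] Q2=[]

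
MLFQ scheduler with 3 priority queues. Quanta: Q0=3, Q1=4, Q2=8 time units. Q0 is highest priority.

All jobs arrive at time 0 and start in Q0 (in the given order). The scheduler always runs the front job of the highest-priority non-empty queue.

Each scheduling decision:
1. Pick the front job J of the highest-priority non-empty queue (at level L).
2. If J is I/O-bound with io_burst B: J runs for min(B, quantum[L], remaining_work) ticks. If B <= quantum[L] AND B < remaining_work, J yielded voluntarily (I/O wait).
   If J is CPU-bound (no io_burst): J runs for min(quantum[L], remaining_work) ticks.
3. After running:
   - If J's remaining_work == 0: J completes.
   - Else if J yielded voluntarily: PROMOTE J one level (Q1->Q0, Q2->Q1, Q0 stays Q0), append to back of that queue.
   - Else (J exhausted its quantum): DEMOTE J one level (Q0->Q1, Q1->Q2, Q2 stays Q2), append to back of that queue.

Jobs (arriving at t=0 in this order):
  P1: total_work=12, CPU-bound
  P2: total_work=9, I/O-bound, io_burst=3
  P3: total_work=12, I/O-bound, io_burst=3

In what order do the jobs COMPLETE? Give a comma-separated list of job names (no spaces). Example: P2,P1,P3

t=0-3: P1@Q0 runs 3, rem=9, quantum used, demote→Q1. Q0=[P2,P3] Q1=[P1] Q2=[]
t=3-6: P2@Q0 runs 3, rem=6, I/O yield, promote→Q0. Q0=[P3,P2] Q1=[P1] Q2=[]
t=6-9: P3@Q0 runs 3, rem=9, I/O yield, promote→Q0. Q0=[P2,P3] Q1=[P1] Q2=[]
t=9-12: P2@Q0 runs 3, rem=3, I/O yield, promote→Q0. Q0=[P3,P2] Q1=[P1] Q2=[]
t=12-15: P3@Q0 runs 3, rem=6, I/O yield, promote→Q0. Q0=[P2,P3] Q1=[P1] Q2=[]
t=15-18: P2@Q0 runs 3, rem=0, completes. Q0=[P3] Q1=[P1] Q2=[]
t=18-21: P3@Q0 runs 3, rem=3, I/O yield, promote→Q0. Q0=[P3] Q1=[P1] Q2=[]
t=21-24: P3@Q0 runs 3, rem=0, completes. Q0=[] Q1=[P1] Q2=[]
t=24-28: P1@Q1 runs 4, rem=5, quantum used, demote→Q2. Q0=[] Q1=[] Q2=[P1]
t=28-33: P1@Q2 runs 5, rem=0, completes. Q0=[] Q1=[] Q2=[]

Answer: P2,P3,P1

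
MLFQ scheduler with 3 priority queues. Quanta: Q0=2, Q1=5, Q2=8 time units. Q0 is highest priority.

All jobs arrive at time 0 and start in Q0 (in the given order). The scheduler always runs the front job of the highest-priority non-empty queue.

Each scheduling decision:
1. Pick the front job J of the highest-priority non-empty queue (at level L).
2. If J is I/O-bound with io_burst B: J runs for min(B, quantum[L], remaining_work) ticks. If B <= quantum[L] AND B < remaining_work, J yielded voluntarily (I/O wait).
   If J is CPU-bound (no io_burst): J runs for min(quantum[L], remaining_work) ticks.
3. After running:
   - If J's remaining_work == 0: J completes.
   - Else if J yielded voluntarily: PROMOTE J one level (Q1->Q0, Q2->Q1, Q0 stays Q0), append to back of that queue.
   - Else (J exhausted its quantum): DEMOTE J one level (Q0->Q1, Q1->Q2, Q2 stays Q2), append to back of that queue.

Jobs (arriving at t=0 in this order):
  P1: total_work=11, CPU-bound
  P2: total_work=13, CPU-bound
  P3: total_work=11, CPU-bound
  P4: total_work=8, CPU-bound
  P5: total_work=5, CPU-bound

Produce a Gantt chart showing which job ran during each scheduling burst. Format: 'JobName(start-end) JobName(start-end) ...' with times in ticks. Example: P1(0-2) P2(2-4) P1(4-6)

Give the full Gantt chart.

Answer: P1(0-2) P2(2-4) P3(4-6) P4(6-8) P5(8-10) P1(10-15) P2(15-20) P3(20-25) P4(25-30) P5(30-33) P1(33-37) P2(37-43) P3(43-47) P4(47-48)

Derivation:
t=0-2: P1@Q0 runs 2, rem=9, quantum used, demote→Q1. Q0=[P2,P3,P4,P5] Q1=[P1] Q2=[]
t=2-4: P2@Q0 runs 2, rem=11, quantum used, demote→Q1. Q0=[P3,P4,P5] Q1=[P1,P2] Q2=[]
t=4-6: P3@Q0 runs 2, rem=9, quantum used, demote→Q1. Q0=[P4,P5] Q1=[P1,P2,P3] Q2=[]
t=6-8: P4@Q0 runs 2, rem=6, quantum used, demote→Q1. Q0=[P5] Q1=[P1,P2,P3,P4] Q2=[]
t=8-10: P5@Q0 runs 2, rem=3, quantum used, demote→Q1. Q0=[] Q1=[P1,P2,P3,P4,P5] Q2=[]
t=10-15: P1@Q1 runs 5, rem=4, quantum used, demote→Q2. Q0=[] Q1=[P2,P3,P4,P5] Q2=[P1]
t=15-20: P2@Q1 runs 5, rem=6, quantum used, demote→Q2. Q0=[] Q1=[P3,P4,P5] Q2=[P1,P2]
t=20-25: P3@Q1 runs 5, rem=4, quantum used, demote→Q2. Q0=[] Q1=[P4,P5] Q2=[P1,P2,P3]
t=25-30: P4@Q1 runs 5, rem=1, quantum used, demote→Q2. Q0=[] Q1=[P5] Q2=[P1,P2,P3,P4]
t=30-33: P5@Q1 runs 3, rem=0, completes. Q0=[] Q1=[] Q2=[P1,P2,P3,P4]
t=33-37: P1@Q2 runs 4, rem=0, completes. Q0=[] Q1=[] Q2=[P2,P3,P4]
t=37-43: P2@Q2 runs 6, rem=0, completes. Q0=[] Q1=[] Q2=[P3,P4]
t=43-47: P3@Q2 runs 4, rem=0, completes. Q0=[] Q1=[] Q2=[P4]
t=47-48: P4@Q2 runs 1, rem=0, completes. Q0=[] Q1=[] Q2=[]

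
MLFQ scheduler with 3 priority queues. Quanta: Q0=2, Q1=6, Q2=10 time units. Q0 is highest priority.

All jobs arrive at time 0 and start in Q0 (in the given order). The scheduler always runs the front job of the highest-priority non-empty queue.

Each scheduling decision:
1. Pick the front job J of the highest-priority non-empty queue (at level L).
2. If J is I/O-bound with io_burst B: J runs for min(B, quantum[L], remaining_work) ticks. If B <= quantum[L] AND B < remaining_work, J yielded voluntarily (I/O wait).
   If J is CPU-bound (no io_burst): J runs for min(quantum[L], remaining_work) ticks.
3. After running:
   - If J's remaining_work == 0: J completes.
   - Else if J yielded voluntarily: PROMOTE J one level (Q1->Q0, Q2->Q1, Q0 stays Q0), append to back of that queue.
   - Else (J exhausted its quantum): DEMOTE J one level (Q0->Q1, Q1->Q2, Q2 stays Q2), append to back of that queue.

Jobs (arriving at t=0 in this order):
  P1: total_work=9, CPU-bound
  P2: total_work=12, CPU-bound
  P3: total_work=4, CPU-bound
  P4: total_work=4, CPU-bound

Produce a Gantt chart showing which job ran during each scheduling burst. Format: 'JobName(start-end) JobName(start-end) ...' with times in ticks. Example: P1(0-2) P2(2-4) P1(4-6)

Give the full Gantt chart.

t=0-2: P1@Q0 runs 2, rem=7, quantum used, demote→Q1. Q0=[P2,P3,P4] Q1=[P1] Q2=[]
t=2-4: P2@Q0 runs 2, rem=10, quantum used, demote→Q1. Q0=[P3,P4] Q1=[P1,P2] Q2=[]
t=4-6: P3@Q0 runs 2, rem=2, quantum used, demote→Q1. Q0=[P4] Q1=[P1,P2,P3] Q2=[]
t=6-8: P4@Q0 runs 2, rem=2, quantum used, demote→Q1. Q0=[] Q1=[P1,P2,P3,P4] Q2=[]
t=8-14: P1@Q1 runs 6, rem=1, quantum used, demote→Q2. Q0=[] Q1=[P2,P3,P4] Q2=[P1]
t=14-20: P2@Q1 runs 6, rem=4, quantum used, demote→Q2. Q0=[] Q1=[P3,P4] Q2=[P1,P2]
t=20-22: P3@Q1 runs 2, rem=0, completes. Q0=[] Q1=[P4] Q2=[P1,P2]
t=22-24: P4@Q1 runs 2, rem=0, completes. Q0=[] Q1=[] Q2=[P1,P2]
t=24-25: P1@Q2 runs 1, rem=0, completes. Q0=[] Q1=[] Q2=[P2]
t=25-29: P2@Q2 runs 4, rem=0, completes. Q0=[] Q1=[] Q2=[]

Answer: P1(0-2) P2(2-4) P3(4-6) P4(6-8) P1(8-14) P2(14-20) P3(20-22) P4(22-24) P1(24-25) P2(25-29)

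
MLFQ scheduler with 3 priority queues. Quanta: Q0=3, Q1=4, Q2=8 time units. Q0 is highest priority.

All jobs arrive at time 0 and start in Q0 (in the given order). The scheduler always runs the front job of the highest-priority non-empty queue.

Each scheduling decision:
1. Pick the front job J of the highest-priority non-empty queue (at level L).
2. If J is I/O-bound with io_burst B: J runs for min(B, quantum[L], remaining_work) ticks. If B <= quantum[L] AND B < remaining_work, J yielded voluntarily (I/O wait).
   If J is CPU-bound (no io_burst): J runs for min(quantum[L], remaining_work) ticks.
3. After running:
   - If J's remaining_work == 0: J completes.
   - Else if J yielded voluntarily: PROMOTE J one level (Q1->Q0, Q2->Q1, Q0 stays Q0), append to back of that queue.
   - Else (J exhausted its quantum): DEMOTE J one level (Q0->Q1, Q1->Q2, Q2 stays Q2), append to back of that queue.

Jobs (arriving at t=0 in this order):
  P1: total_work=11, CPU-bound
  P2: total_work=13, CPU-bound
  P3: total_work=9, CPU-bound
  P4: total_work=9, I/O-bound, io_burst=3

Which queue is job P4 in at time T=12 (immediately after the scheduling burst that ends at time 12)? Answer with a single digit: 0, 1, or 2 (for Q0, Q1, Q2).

t=0-3: P1@Q0 runs 3, rem=8, quantum used, demote→Q1. Q0=[P2,P3,P4] Q1=[P1] Q2=[]
t=3-6: P2@Q0 runs 3, rem=10, quantum used, demote→Q1. Q0=[P3,P4] Q1=[P1,P2] Q2=[]
t=6-9: P3@Q0 runs 3, rem=6, quantum used, demote→Q1. Q0=[P4] Q1=[P1,P2,P3] Q2=[]
t=9-12: P4@Q0 runs 3, rem=6, I/O yield, promote→Q0. Q0=[P4] Q1=[P1,P2,P3] Q2=[]
t=12-15: P4@Q0 runs 3, rem=3, I/O yield, promote→Q0. Q0=[P4] Q1=[P1,P2,P3] Q2=[]
t=15-18: P4@Q0 runs 3, rem=0, completes. Q0=[] Q1=[P1,P2,P3] Q2=[]
t=18-22: P1@Q1 runs 4, rem=4, quantum used, demote→Q2. Q0=[] Q1=[P2,P3] Q2=[P1]
t=22-26: P2@Q1 runs 4, rem=6, quantum used, demote→Q2. Q0=[] Q1=[P3] Q2=[P1,P2]
t=26-30: P3@Q1 runs 4, rem=2, quantum used, demote→Q2. Q0=[] Q1=[] Q2=[P1,P2,P3]
t=30-34: P1@Q2 runs 4, rem=0, completes. Q0=[] Q1=[] Q2=[P2,P3]
t=34-40: P2@Q2 runs 6, rem=0, completes. Q0=[] Q1=[] Q2=[P3]
t=40-42: P3@Q2 runs 2, rem=0, completes. Q0=[] Q1=[] Q2=[]

Answer: 0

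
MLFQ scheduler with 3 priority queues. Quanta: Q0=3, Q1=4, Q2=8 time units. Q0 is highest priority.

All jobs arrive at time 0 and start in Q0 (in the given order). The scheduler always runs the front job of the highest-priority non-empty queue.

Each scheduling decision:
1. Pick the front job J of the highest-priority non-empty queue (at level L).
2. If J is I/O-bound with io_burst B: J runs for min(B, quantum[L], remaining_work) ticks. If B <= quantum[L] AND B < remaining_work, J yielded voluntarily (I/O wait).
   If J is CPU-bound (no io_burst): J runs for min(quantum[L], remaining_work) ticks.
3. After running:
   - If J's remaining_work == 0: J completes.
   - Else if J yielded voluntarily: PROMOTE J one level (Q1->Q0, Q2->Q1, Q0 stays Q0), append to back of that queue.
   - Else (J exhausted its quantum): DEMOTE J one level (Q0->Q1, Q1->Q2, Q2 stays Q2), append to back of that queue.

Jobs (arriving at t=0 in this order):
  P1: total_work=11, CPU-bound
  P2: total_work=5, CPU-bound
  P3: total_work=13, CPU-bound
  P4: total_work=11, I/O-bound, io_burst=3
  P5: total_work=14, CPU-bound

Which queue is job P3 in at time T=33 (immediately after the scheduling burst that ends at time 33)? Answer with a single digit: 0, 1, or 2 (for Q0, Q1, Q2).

Answer: 2

Derivation:
t=0-3: P1@Q0 runs 3, rem=8, quantum used, demote→Q1. Q0=[P2,P3,P4,P5] Q1=[P1] Q2=[]
t=3-6: P2@Q0 runs 3, rem=2, quantum used, demote→Q1. Q0=[P3,P4,P5] Q1=[P1,P2] Q2=[]
t=6-9: P3@Q0 runs 3, rem=10, quantum used, demote→Q1. Q0=[P4,P5] Q1=[P1,P2,P3] Q2=[]
t=9-12: P4@Q0 runs 3, rem=8, I/O yield, promote→Q0. Q0=[P5,P4] Q1=[P1,P2,P3] Q2=[]
t=12-15: P5@Q0 runs 3, rem=11, quantum used, demote→Q1. Q0=[P4] Q1=[P1,P2,P3,P5] Q2=[]
t=15-18: P4@Q0 runs 3, rem=5, I/O yield, promote→Q0. Q0=[P4] Q1=[P1,P2,P3,P5] Q2=[]
t=18-21: P4@Q0 runs 3, rem=2, I/O yield, promote→Q0. Q0=[P4] Q1=[P1,P2,P3,P5] Q2=[]
t=21-23: P4@Q0 runs 2, rem=0, completes. Q0=[] Q1=[P1,P2,P3,P5] Q2=[]
t=23-27: P1@Q1 runs 4, rem=4, quantum used, demote→Q2. Q0=[] Q1=[P2,P3,P5] Q2=[P1]
t=27-29: P2@Q1 runs 2, rem=0, completes. Q0=[] Q1=[P3,P5] Q2=[P1]
t=29-33: P3@Q1 runs 4, rem=6, quantum used, demote→Q2. Q0=[] Q1=[P5] Q2=[P1,P3]
t=33-37: P5@Q1 runs 4, rem=7, quantum used, demote→Q2. Q0=[] Q1=[] Q2=[P1,P3,P5]
t=37-41: P1@Q2 runs 4, rem=0, completes. Q0=[] Q1=[] Q2=[P3,P5]
t=41-47: P3@Q2 runs 6, rem=0, completes. Q0=[] Q1=[] Q2=[P5]
t=47-54: P5@Q2 runs 7, rem=0, completes. Q0=[] Q1=[] Q2=[]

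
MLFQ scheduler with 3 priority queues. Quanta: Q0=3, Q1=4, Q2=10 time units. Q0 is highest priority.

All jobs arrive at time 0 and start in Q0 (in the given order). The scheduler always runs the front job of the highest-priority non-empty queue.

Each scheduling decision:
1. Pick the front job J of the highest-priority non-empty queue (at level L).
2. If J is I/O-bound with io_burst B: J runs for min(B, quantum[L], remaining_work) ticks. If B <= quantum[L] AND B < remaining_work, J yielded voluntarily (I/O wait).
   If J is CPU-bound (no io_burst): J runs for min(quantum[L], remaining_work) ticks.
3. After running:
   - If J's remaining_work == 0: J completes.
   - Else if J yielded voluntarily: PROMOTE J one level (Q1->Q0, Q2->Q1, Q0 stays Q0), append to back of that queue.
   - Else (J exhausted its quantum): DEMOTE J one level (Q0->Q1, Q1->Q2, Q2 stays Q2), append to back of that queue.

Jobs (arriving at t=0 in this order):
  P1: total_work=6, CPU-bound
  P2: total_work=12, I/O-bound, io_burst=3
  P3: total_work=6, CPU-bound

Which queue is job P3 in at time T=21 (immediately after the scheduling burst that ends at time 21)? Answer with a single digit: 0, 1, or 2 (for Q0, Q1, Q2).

Answer: 1

Derivation:
t=0-3: P1@Q0 runs 3, rem=3, quantum used, demote→Q1. Q0=[P2,P3] Q1=[P1] Q2=[]
t=3-6: P2@Q0 runs 3, rem=9, I/O yield, promote→Q0. Q0=[P3,P2] Q1=[P1] Q2=[]
t=6-9: P3@Q0 runs 3, rem=3, quantum used, demote→Q1. Q0=[P2] Q1=[P1,P3] Q2=[]
t=9-12: P2@Q0 runs 3, rem=6, I/O yield, promote→Q0. Q0=[P2] Q1=[P1,P3] Q2=[]
t=12-15: P2@Q0 runs 3, rem=3, I/O yield, promote→Q0. Q0=[P2] Q1=[P1,P3] Q2=[]
t=15-18: P2@Q0 runs 3, rem=0, completes. Q0=[] Q1=[P1,P3] Q2=[]
t=18-21: P1@Q1 runs 3, rem=0, completes. Q0=[] Q1=[P3] Q2=[]
t=21-24: P3@Q1 runs 3, rem=0, completes. Q0=[] Q1=[] Q2=[]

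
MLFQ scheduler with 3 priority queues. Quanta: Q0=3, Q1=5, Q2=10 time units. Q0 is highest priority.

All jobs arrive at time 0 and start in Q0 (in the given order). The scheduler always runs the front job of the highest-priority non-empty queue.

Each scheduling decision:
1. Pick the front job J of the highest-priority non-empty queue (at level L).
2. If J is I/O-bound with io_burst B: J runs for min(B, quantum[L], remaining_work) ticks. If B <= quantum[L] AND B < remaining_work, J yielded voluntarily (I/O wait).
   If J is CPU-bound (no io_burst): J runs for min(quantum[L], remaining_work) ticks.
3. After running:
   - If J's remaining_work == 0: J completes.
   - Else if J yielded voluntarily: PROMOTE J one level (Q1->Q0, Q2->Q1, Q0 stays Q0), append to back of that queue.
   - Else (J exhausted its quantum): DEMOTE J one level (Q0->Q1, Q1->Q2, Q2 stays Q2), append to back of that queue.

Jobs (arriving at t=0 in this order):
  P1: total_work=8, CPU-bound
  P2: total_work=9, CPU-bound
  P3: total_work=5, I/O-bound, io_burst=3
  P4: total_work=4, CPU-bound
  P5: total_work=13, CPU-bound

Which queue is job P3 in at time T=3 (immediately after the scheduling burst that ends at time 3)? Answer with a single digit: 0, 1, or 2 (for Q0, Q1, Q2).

t=0-3: P1@Q0 runs 3, rem=5, quantum used, demote→Q1. Q0=[P2,P3,P4,P5] Q1=[P1] Q2=[]
t=3-6: P2@Q0 runs 3, rem=6, quantum used, demote→Q1. Q0=[P3,P4,P5] Q1=[P1,P2] Q2=[]
t=6-9: P3@Q0 runs 3, rem=2, I/O yield, promote→Q0. Q0=[P4,P5,P3] Q1=[P1,P2] Q2=[]
t=9-12: P4@Q0 runs 3, rem=1, quantum used, demote→Q1. Q0=[P5,P3] Q1=[P1,P2,P4] Q2=[]
t=12-15: P5@Q0 runs 3, rem=10, quantum used, demote→Q1. Q0=[P3] Q1=[P1,P2,P4,P5] Q2=[]
t=15-17: P3@Q0 runs 2, rem=0, completes. Q0=[] Q1=[P1,P2,P4,P5] Q2=[]
t=17-22: P1@Q1 runs 5, rem=0, completes. Q0=[] Q1=[P2,P4,P5] Q2=[]
t=22-27: P2@Q1 runs 5, rem=1, quantum used, demote→Q2. Q0=[] Q1=[P4,P5] Q2=[P2]
t=27-28: P4@Q1 runs 1, rem=0, completes. Q0=[] Q1=[P5] Q2=[P2]
t=28-33: P5@Q1 runs 5, rem=5, quantum used, demote→Q2. Q0=[] Q1=[] Q2=[P2,P5]
t=33-34: P2@Q2 runs 1, rem=0, completes. Q0=[] Q1=[] Q2=[P5]
t=34-39: P5@Q2 runs 5, rem=0, completes. Q0=[] Q1=[] Q2=[]

Answer: 0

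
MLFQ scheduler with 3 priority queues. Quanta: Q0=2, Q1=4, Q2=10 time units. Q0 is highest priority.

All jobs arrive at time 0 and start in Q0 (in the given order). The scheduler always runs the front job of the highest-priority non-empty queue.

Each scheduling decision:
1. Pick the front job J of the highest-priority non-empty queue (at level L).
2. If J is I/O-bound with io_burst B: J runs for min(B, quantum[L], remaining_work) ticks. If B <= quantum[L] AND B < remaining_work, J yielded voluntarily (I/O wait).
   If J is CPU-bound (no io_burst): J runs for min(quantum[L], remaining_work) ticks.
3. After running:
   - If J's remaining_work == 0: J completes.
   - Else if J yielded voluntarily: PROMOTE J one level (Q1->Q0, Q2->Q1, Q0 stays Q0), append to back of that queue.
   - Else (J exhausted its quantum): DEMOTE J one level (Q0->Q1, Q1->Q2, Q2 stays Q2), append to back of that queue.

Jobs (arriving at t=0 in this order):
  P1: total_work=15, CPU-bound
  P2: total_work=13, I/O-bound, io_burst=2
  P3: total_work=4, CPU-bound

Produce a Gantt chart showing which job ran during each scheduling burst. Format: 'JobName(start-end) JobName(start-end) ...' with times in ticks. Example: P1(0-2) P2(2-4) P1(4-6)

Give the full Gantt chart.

Answer: P1(0-2) P2(2-4) P3(4-6) P2(6-8) P2(8-10) P2(10-12) P2(12-14) P2(14-16) P2(16-17) P1(17-21) P3(21-23) P1(23-32)

Derivation:
t=0-2: P1@Q0 runs 2, rem=13, quantum used, demote→Q1. Q0=[P2,P3] Q1=[P1] Q2=[]
t=2-4: P2@Q0 runs 2, rem=11, I/O yield, promote→Q0. Q0=[P3,P2] Q1=[P1] Q2=[]
t=4-6: P3@Q0 runs 2, rem=2, quantum used, demote→Q1. Q0=[P2] Q1=[P1,P3] Q2=[]
t=6-8: P2@Q0 runs 2, rem=9, I/O yield, promote→Q0. Q0=[P2] Q1=[P1,P3] Q2=[]
t=8-10: P2@Q0 runs 2, rem=7, I/O yield, promote→Q0. Q0=[P2] Q1=[P1,P3] Q2=[]
t=10-12: P2@Q0 runs 2, rem=5, I/O yield, promote→Q0. Q0=[P2] Q1=[P1,P3] Q2=[]
t=12-14: P2@Q0 runs 2, rem=3, I/O yield, promote→Q0. Q0=[P2] Q1=[P1,P3] Q2=[]
t=14-16: P2@Q0 runs 2, rem=1, I/O yield, promote→Q0. Q0=[P2] Q1=[P1,P3] Q2=[]
t=16-17: P2@Q0 runs 1, rem=0, completes. Q0=[] Q1=[P1,P3] Q2=[]
t=17-21: P1@Q1 runs 4, rem=9, quantum used, demote→Q2. Q0=[] Q1=[P3] Q2=[P1]
t=21-23: P3@Q1 runs 2, rem=0, completes. Q0=[] Q1=[] Q2=[P1]
t=23-32: P1@Q2 runs 9, rem=0, completes. Q0=[] Q1=[] Q2=[]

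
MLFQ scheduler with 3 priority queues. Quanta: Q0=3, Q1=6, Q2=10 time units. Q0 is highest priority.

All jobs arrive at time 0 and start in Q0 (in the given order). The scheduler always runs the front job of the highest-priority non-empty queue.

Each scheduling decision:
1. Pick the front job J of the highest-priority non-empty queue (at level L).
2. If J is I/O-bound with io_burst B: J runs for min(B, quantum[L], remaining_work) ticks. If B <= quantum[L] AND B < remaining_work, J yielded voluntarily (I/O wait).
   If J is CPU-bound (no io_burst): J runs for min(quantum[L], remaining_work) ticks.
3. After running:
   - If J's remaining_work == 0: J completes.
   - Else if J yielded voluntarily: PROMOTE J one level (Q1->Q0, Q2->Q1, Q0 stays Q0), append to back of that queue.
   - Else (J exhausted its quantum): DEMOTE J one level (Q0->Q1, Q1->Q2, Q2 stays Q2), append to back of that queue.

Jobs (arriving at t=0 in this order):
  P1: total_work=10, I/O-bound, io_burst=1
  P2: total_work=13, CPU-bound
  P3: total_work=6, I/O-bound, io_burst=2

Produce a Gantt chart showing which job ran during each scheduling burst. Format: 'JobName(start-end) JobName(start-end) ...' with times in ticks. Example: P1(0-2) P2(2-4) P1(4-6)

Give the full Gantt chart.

t=0-1: P1@Q0 runs 1, rem=9, I/O yield, promote→Q0. Q0=[P2,P3,P1] Q1=[] Q2=[]
t=1-4: P2@Q0 runs 3, rem=10, quantum used, demote→Q1. Q0=[P3,P1] Q1=[P2] Q2=[]
t=4-6: P3@Q0 runs 2, rem=4, I/O yield, promote→Q0. Q0=[P1,P3] Q1=[P2] Q2=[]
t=6-7: P1@Q0 runs 1, rem=8, I/O yield, promote→Q0. Q0=[P3,P1] Q1=[P2] Q2=[]
t=7-9: P3@Q0 runs 2, rem=2, I/O yield, promote→Q0. Q0=[P1,P3] Q1=[P2] Q2=[]
t=9-10: P1@Q0 runs 1, rem=7, I/O yield, promote→Q0. Q0=[P3,P1] Q1=[P2] Q2=[]
t=10-12: P3@Q0 runs 2, rem=0, completes. Q0=[P1] Q1=[P2] Q2=[]
t=12-13: P1@Q0 runs 1, rem=6, I/O yield, promote→Q0. Q0=[P1] Q1=[P2] Q2=[]
t=13-14: P1@Q0 runs 1, rem=5, I/O yield, promote→Q0. Q0=[P1] Q1=[P2] Q2=[]
t=14-15: P1@Q0 runs 1, rem=4, I/O yield, promote→Q0. Q0=[P1] Q1=[P2] Q2=[]
t=15-16: P1@Q0 runs 1, rem=3, I/O yield, promote→Q0. Q0=[P1] Q1=[P2] Q2=[]
t=16-17: P1@Q0 runs 1, rem=2, I/O yield, promote→Q0. Q0=[P1] Q1=[P2] Q2=[]
t=17-18: P1@Q0 runs 1, rem=1, I/O yield, promote→Q0. Q0=[P1] Q1=[P2] Q2=[]
t=18-19: P1@Q0 runs 1, rem=0, completes. Q0=[] Q1=[P2] Q2=[]
t=19-25: P2@Q1 runs 6, rem=4, quantum used, demote→Q2. Q0=[] Q1=[] Q2=[P2]
t=25-29: P2@Q2 runs 4, rem=0, completes. Q0=[] Q1=[] Q2=[]

Answer: P1(0-1) P2(1-4) P3(4-6) P1(6-7) P3(7-9) P1(9-10) P3(10-12) P1(12-13) P1(13-14) P1(14-15) P1(15-16) P1(16-17) P1(17-18) P1(18-19) P2(19-25) P2(25-29)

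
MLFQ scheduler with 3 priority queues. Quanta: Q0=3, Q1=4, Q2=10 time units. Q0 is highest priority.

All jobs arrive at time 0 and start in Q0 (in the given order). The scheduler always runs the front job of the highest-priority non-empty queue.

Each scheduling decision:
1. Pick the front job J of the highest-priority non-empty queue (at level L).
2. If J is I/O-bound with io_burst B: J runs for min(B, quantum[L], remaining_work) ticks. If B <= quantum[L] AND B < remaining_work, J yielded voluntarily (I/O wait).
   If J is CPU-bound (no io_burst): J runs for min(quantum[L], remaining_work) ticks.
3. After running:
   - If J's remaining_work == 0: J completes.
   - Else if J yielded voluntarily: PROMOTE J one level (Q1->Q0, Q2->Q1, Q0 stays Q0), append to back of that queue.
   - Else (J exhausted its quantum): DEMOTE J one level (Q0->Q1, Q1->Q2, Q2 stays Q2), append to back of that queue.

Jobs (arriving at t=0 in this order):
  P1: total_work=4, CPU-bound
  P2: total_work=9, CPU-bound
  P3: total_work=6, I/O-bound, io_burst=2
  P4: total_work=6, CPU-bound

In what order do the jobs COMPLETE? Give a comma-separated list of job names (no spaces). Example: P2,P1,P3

t=0-3: P1@Q0 runs 3, rem=1, quantum used, demote→Q1. Q0=[P2,P3,P4] Q1=[P1] Q2=[]
t=3-6: P2@Q0 runs 3, rem=6, quantum used, demote→Q1. Q0=[P3,P4] Q1=[P1,P2] Q2=[]
t=6-8: P3@Q0 runs 2, rem=4, I/O yield, promote→Q0. Q0=[P4,P3] Q1=[P1,P2] Q2=[]
t=8-11: P4@Q0 runs 3, rem=3, quantum used, demote→Q1. Q0=[P3] Q1=[P1,P2,P4] Q2=[]
t=11-13: P3@Q0 runs 2, rem=2, I/O yield, promote→Q0. Q0=[P3] Q1=[P1,P2,P4] Q2=[]
t=13-15: P3@Q0 runs 2, rem=0, completes. Q0=[] Q1=[P1,P2,P4] Q2=[]
t=15-16: P1@Q1 runs 1, rem=0, completes. Q0=[] Q1=[P2,P4] Q2=[]
t=16-20: P2@Q1 runs 4, rem=2, quantum used, demote→Q2. Q0=[] Q1=[P4] Q2=[P2]
t=20-23: P4@Q1 runs 3, rem=0, completes. Q0=[] Q1=[] Q2=[P2]
t=23-25: P2@Q2 runs 2, rem=0, completes. Q0=[] Q1=[] Q2=[]

Answer: P3,P1,P4,P2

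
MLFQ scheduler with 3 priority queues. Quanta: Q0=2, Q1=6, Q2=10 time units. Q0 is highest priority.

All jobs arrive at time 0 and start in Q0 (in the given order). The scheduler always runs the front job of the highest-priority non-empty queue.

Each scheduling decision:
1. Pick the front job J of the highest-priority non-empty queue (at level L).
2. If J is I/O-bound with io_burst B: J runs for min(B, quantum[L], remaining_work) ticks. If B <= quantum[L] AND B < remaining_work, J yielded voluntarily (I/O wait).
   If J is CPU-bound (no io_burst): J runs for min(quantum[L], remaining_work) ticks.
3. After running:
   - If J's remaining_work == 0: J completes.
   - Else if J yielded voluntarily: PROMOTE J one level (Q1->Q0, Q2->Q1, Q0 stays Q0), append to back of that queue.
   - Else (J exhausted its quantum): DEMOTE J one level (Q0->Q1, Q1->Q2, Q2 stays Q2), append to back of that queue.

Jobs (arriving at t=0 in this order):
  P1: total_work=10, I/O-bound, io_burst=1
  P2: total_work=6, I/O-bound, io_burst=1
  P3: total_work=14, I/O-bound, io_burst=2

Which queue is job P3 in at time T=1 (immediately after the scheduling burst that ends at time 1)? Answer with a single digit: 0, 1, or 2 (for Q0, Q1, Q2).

t=0-1: P1@Q0 runs 1, rem=9, I/O yield, promote→Q0. Q0=[P2,P3,P1] Q1=[] Q2=[]
t=1-2: P2@Q0 runs 1, rem=5, I/O yield, promote→Q0. Q0=[P3,P1,P2] Q1=[] Q2=[]
t=2-4: P3@Q0 runs 2, rem=12, I/O yield, promote→Q0. Q0=[P1,P2,P3] Q1=[] Q2=[]
t=4-5: P1@Q0 runs 1, rem=8, I/O yield, promote→Q0. Q0=[P2,P3,P1] Q1=[] Q2=[]
t=5-6: P2@Q0 runs 1, rem=4, I/O yield, promote→Q0. Q0=[P3,P1,P2] Q1=[] Q2=[]
t=6-8: P3@Q0 runs 2, rem=10, I/O yield, promote→Q0. Q0=[P1,P2,P3] Q1=[] Q2=[]
t=8-9: P1@Q0 runs 1, rem=7, I/O yield, promote→Q0. Q0=[P2,P3,P1] Q1=[] Q2=[]
t=9-10: P2@Q0 runs 1, rem=3, I/O yield, promote→Q0. Q0=[P3,P1,P2] Q1=[] Q2=[]
t=10-12: P3@Q0 runs 2, rem=8, I/O yield, promote→Q0. Q0=[P1,P2,P3] Q1=[] Q2=[]
t=12-13: P1@Q0 runs 1, rem=6, I/O yield, promote→Q0. Q0=[P2,P3,P1] Q1=[] Q2=[]
t=13-14: P2@Q0 runs 1, rem=2, I/O yield, promote→Q0. Q0=[P3,P1,P2] Q1=[] Q2=[]
t=14-16: P3@Q0 runs 2, rem=6, I/O yield, promote→Q0. Q0=[P1,P2,P3] Q1=[] Q2=[]
t=16-17: P1@Q0 runs 1, rem=5, I/O yield, promote→Q0. Q0=[P2,P3,P1] Q1=[] Q2=[]
t=17-18: P2@Q0 runs 1, rem=1, I/O yield, promote→Q0. Q0=[P3,P1,P2] Q1=[] Q2=[]
t=18-20: P3@Q0 runs 2, rem=4, I/O yield, promote→Q0. Q0=[P1,P2,P3] Q1=[] Q2=[]
t=20-21: P1@Q0 runs 1, rem=4, I/O yield, promote→Q0. Q0=[P2,P3,P1] Q1=[] Q2=[]
t=21-22: P2@Q0 runs 1, rem=0, completes. Q0=[P3,P1] Q1=[] Q2=[]
t=22-24: P3@Q0 runs 2, rem=2, I/O yield, promote→Q0. Q0=[P1,P3] Q1=[] Q2=[]
t=24-25: P1@Q0 runs 1, rem=3, I/O yield, promote→Q0. Q0=[P3,P1] Q1=[] Q2=[]
t=25-27: P3@Q0 runs 2, rem=0, completes. Q0=[P1] Q1=[] Q2=[]
t=27-28: P1@Q0 runs 1, rem=2, I/O yield, promote→Q0. Q0=[P1] Q1=[] Q2=[]
t=28-29: P1@Q0 runs 1, rem=1, I/O yield, promote→Q0. Q0=[P1] Q1=[] Q2=[]
t=29-30: P1@Q0 runs 1, rem=0, completes. Q0=[] Q1=[] Q2=[]

Answer: 0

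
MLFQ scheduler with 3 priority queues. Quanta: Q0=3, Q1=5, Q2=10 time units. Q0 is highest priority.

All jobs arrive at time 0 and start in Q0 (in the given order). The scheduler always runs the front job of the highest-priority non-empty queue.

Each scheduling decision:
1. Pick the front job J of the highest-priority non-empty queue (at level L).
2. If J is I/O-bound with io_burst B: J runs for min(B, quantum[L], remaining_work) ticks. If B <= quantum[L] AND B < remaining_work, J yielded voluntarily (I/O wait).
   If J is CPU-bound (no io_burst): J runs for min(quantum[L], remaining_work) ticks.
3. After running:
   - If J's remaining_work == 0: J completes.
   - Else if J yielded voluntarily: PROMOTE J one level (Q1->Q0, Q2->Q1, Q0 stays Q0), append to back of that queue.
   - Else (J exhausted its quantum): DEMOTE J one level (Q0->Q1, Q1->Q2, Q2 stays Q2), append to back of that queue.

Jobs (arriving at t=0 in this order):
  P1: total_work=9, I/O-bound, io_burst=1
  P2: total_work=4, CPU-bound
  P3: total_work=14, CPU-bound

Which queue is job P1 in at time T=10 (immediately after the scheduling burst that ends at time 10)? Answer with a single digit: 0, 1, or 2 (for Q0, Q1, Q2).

Answer: 0

Derivation:
t=0-1: P1@Q0 runs 1, rem=8, I/O yield, promote→Q0. Q0=[P2,P3,P1] Q1=[] Q2=[]
t=1-4: P2@Q0 runs 3, rem=1, quantum used, demote→Q1. Q0=[P3,P1] Q1=[P2] Q2=[]
t=4-7: P3@Q0 runs 3, rem=11, quantum used, demote→Q1. Q0=[P1] Q1=[P2,P3] Q2=[]
t=7-8: P1@Q0 runs 1, rem=7, I/O yield, promote→Q0. Q0=[P1] Q1=[P2,P3] Q2=[]
t=8-9: P1@Q0 runs 1, rem=6, I/O yield, promote→Q0. Q0=[P1] Q1=[P2,P3] Q2=[]
t=9-10: P1@Q0 runs 1, rem=5, I/O yield, promote→Q0. Q0=[P1] Q1=[P2,P3] Q2=[]
t=10-11: P1@Q0 runs 1, rem=4, I/O yield, promote→Q0. Q0=[P1] Q1=[P2,P3] Q2=[]
t=11-12: P1@Q0 runs 1, rem=3, I/O yield, promote→Q0. Q0=[P1] Q1=[P2,P3] Q2=[]
t=12-13: P1@Q0 runs 1, rem=2, I/O yield, promote→Q0. Q0=[P1] Q1=[P2,P3] Q2=[]
t=13-14: P1@Q0 runs 1, rem=1, I/O yield, promote→Q0. Q0=[P1] Q1=[P2,P3] Q2=[]
t=14-15: P1@Q0 runs 1, rem=0, completes. Q0=[] Q1=[P2,P3] Q2=[]
t=15-16: P2@Q1 runs 1, rem=0, completes. Q0=[] Q1=[P3] Q2=[]
t=16-21: P3@Q1 runs 5, rem=6, quantum used, demote→Q2. Q0=[] Q1=[] Q2=[P3]
t=21-27: P3@Q2 runs 6, rem=0, completes. Q0=[] Q1=[] Q2=[]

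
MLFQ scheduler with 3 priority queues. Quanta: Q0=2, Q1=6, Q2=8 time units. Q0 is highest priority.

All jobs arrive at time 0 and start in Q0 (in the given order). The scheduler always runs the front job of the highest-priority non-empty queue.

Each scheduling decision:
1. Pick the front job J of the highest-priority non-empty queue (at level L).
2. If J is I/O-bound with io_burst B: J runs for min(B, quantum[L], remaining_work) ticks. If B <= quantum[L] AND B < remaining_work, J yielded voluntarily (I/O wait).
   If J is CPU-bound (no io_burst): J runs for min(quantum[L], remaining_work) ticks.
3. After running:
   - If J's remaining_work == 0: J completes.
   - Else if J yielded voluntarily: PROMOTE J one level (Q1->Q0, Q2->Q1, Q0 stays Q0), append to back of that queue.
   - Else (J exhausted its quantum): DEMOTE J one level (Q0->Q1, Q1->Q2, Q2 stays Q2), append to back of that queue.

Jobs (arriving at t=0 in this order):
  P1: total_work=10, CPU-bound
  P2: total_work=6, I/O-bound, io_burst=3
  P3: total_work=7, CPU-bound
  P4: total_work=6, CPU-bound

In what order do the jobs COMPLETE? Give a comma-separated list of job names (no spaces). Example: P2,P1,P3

t=0-2: P1@Q0 runs 2, rem=8, quantum used, demote→Q1. Q0=[P2,P3,P4] Q1=[P1] Q2=[]
t=2-4: P2@Q0 runs 2, rem=4, quantum used, demote→Q1. Q0=[P3,P4] Q1=[P1,P2] Q2=[]
t=4-6: P3@Q0 runs 2, rem=5, quantum used, demote→Q1. Q0=[P4] Q1=[P1,P2,P3] Q2=[]
t=6-8: P4@Q0 runs 2, rem=4, quantum used, demote→Q1. Q0=[] Q1=[P1,P2,P3,P4] Q2=[]
t=8-14: P1@Q1 runs 6, rem=2, quantum used, demote→Q2. Q0=[] Q1=[P2,P3,P4] Q2=[P1]
t=14-17: P2@Q1 runs 3, rem=1, I/O yield, promote→Q0. Q0=[P2] Q1=[P3,P4] Q2=[P1]
t=17-18: P2@Q0 runs 1, rem=0, completes. Q0=[] Q1=[P3,P4] Q2=[P1]
t=18-23: P3@Q1 runs 5, rem=0, completes. Q0=[] Q1=[P4] Q2=[P1]
t=23-27: P4@Q1 runs 4, rem=0, completes. Q0=[] Q1=[] Q2=[P1]
t=27-29: P1@Q2 runs 2, rem=0, completes. Q0=[] Q1=[] Q2=[]

Answer: P2,P3,P4,P1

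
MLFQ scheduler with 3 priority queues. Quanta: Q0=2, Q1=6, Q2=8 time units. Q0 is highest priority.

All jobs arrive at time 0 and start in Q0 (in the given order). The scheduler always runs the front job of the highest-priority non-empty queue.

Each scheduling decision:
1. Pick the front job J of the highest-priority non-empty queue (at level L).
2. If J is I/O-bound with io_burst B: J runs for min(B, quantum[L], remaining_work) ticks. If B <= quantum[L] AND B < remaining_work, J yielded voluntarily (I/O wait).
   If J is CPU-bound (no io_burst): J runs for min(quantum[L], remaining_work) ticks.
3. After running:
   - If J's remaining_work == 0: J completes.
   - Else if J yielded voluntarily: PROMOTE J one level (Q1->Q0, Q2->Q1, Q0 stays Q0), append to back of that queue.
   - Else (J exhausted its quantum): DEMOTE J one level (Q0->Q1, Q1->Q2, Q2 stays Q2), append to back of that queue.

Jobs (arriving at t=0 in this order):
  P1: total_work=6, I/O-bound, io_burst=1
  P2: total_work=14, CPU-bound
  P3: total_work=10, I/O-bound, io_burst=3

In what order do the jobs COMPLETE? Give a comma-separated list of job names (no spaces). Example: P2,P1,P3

t=0-1: P1@Q0 runs 1, rem=5, I/O yield, promote→Q0. Q0=[P2,P3,P1] Q1=[] Q2=[]
t=1-3: P2@Q0 runs 2, rem=12, quantum used, demote→Q1. Q0=[P3,P1] Q1=[P2] Q2=[]
t=3-5: P3@Q0 runs 2, rem=8, quantum used, demote→Q1. Q0=[P1] Q1=[P2,P3] Q2=[]
t=5-6: P1@Q0 runs 1, rem=4, I/O yield, promote→Q0. Q0=[P1] Q1=[P2,P3] Q2=[]
t=6-7: P1@Q0 runs 1, rem=3, I/O yield, promote→Q0. Q0=[P1] Q1=[P2,P3] Q2=[]
t=7-8: P1@Q0 runs 1, rem=2, I/O yield, promote→Q0. Q0=[P1] Q1=[P2,P3] Q2=[]
t=8-9: P1@Q0 runs 1, rem=1, I/O yield, promote→Q0. Q0=[P1] Q1=[P2,P3] Q2=[]
t=9-10: P1@Q0 runs 1, rem=0, completes. Q0=[] Q1=[P2,P3] Q2=[]
t=10-16: P2@Q1 runs 6, rem=6, quantum used, demote→Q2. Q0=[] Q1=[P3] Q2=[P2]
t=16-19: P3@Q1 runs 3, rem=5, I/O yield, promote→Q0. Q0=[P3] Q1=[] Q2=[P2]
t=19-21: P3@Q0 runs 2, rem=3, quantum used, demote→Q1. Q0=[] Q1=[P3] Q2=[P2]
t=21-24: P3@Q1 runs 3, rem=0, completes. Q0=[] Q1=[] Q2=[P2]
t=24-30: P2@Q2 runs 6, rem=0, completes. Q0=[] Q1=[] Q2=[]

Answer: P1,P3,P2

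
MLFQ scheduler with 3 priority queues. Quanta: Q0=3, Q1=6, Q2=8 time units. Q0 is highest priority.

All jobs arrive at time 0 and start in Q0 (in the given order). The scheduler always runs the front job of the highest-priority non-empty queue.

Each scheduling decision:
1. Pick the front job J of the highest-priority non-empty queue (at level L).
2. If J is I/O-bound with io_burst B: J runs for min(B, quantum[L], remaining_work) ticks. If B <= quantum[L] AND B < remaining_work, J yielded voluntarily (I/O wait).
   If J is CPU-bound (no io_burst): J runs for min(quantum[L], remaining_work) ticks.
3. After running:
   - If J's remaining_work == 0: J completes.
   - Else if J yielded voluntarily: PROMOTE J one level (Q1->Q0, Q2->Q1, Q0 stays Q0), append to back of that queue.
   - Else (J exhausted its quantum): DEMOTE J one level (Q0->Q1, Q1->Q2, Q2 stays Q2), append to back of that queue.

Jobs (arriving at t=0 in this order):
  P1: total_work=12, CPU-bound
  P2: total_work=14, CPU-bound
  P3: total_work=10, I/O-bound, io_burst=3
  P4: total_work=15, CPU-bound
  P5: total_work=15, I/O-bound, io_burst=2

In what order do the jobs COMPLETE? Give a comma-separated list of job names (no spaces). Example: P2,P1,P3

Answer: P3,P5,P1,P2,P4

Derivation:
t=0-3: P1@Q0 runs 3, rem=9, quantum used, demote→Q1. Q0=[P2,P3,P4,P5] Q1=[P1] Q2=[]
t=3-6: P2@Q0 runs 3, rem=11, quantum used, demote→Q1. Q0=[P3,P4,P5] Q1=[P1,P2] Q2=[]
t=6-9: P3@Q0 runs 3, rem=7, I/O yield, promote→Q0. Q0=[P4,P5,P3] Q1=[P1,P2] Q2=[]
t=9-12: P4@Q0 runs 3, rem=12, quantum used, demote→Q1. Q0=[P5,P3] Q1=[P1,P2,P4] Q2=[]
t=12-14: P5@Q0 runs 2, rem=13, I/O yield, promote→Q0. Q0=[P3,P5] Q1=[P1,P2,P4] Q2=[]
t=14-17: P3@Q0 runs 3, rem=4, I/O yield, promote→Q0. Q0=[P5,P3] Q1=[P1,P2,P4] Q2=[]
t=17-19: P5@Q0 runs 2, rem=11, I/O yield, promote→Q0. Q0=[P3,P5] Q1=[P1,P2,P4] Q2=[]
t=19-22: P3@Q0 runs 3, rem=1, I/O yield, promote→Q0. Q0=[P5,P3] Q1=[P1,P2,P4] Q2=[]
t=22-24: P5@Q0 runs 2, rem=9, I/O yield, promote→Q0. Q0=[P3,P5] Q1=[P1,P2,P4] Q2=[]
t=24-25: P3@Q0 runs 1, rem=0, completes. Q0=[P5] Q1=[P1,P2,P4] Q2=[]
t=25-27: P5@Q0 runs 2, rem=7, I/O yield, promote→Q0. Q0=[P5] Q1=[P1,P2,P4] Q2=[]
t=27-29: P5@Q0 runs 2, rem=5, I/O yield, promote→Q0. Q0=[P5] Q1=[P1,P2,P4] Q2=[]
t=29-31: P5@Q0 runs 2, rem=3, I/O yield, promote→Q0. Q0=[P5] Q1=[P1,P2,P4] Q2=[]
t=31-33: P5@Q0 runs 2, rem=1, I/O yield, promote→Q0. Q0=[P5] Q1=[P1,P2,P4] Q2=[]
t=33-34: P5@Q0 runs 1, rem=0, completes. Q0=[] Q1=[P1,P2,P4] Q2=[]
t=34-40: P1@Q1 runs 6, rem=3, quantum used, demote→Q2. Q0=[] Q1=[P2,P4] Q2=[P1]
t=40-46: P2@Q1 runs 6, rem=5, quantum used, demote→Q2. Q0=[] Q1=[P4] Q2=[P1,P2]
t=46-52: P4@Q1 runs 6, rem=6, quantum used, demote→Q2. Q0=[] Q1=[] Q2=[P1,P2,P4]
t=52-55: P1@Q2 runs 3, rem=0, completes. Q0=[] Q1=[] Q2=[P2,P4]
t=55-60: P2@Q2 runs 5, rem=0, completes. Q0=[] Q1=[] Q2=[P4]
t=60-66: P4@Q2 runs 6, rem=0, completes. Q0=[] Q1=[] Q2=[]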